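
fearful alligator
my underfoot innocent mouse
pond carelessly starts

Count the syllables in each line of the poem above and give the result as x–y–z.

Line 1: fearful (2), alligator (4) → 6
Line 2: my (1), underfoot (3), innocent (3), mouse (1) → 8
Line 3: pond (1), carelessly (3), starts (1) → 5

6–8–5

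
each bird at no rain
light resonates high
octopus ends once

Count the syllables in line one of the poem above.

5

Line one: each (1), bird (1), at (1), no (1), rain (1) → 5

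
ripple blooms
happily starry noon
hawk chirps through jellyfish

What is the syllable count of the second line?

The second line: happily (3), starry (2), noon (1) → 6

6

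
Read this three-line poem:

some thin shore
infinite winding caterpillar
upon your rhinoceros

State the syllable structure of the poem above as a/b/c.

Line 1: "some thin shore": 1+1+1 = 3
Line 2: "infinite winding caterpillar": 3+2+4 = 9
Line 3: "upon your rhinoceros": 2+1+4 = 7

3/9/7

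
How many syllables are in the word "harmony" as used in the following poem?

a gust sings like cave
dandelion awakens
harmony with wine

"harmony" has 3 syllables.

3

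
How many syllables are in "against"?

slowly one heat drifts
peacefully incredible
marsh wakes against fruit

"against" has 2 syllables.

2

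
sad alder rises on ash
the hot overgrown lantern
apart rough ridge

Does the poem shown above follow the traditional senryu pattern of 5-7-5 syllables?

Line 1: sad(1) + alder(2) + rises(2) + on(1) + ash(1) = 7 (expected 5)
Line 2: the(1) + hot(1) + overgrown(3) + lantern(2) = 7 ✓
Line 3: apart(2) + rough(1) + ridge(1) = 4 (expected 5)

No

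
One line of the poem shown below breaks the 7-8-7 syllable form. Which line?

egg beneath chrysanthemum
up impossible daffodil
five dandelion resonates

Line 1: "egg beneath chrysanthemum": 1+2+4 = 7 ✓
Line 2: "up impossible daffodil": 1+4+3 = 8 ✓
Line 3: "five dandelion resonates": 1+4+3 = 8 (expected 7)

Line 3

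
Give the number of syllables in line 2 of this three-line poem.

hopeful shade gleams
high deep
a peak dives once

Line 2: "high deep": 1+1 = 2

2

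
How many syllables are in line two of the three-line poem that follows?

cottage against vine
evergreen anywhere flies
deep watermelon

Line two: evergreen (3), anywhere (3), flies (1) → 7

7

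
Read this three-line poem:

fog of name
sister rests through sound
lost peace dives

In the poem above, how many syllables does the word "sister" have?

"sister" has 2 syllables.

2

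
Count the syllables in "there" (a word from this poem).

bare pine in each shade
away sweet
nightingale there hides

1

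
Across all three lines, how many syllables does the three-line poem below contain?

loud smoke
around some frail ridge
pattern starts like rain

Line 1: "loud smoke": 1+1 = 2
Line 2: "around some frail ridge": 2+1+1+1 = 5
Line 3: "pattern starts like rain": 2+1+1+1 = 5
Total: 2 + 5 + 5 = 12

12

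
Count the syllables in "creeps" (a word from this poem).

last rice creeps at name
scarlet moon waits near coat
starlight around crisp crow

1

"creeps" has 1 syllable.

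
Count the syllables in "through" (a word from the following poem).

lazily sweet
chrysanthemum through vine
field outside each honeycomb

1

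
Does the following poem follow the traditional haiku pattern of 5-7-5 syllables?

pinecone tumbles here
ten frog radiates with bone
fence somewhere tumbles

Yes

Line 1: pinecone(2) + tumbles(2) + here(1) = 5 ✓
Line 2: ten(1) + frog(1) + radiates(3) + with(1) + bone(1) = 7 ✓
Line 3: fence(1) + somewhere(2) + tumbles(2) = 5 ✓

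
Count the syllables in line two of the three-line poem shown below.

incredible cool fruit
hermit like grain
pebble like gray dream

Line two: "hermit like grain": 2+1+1 = 4

4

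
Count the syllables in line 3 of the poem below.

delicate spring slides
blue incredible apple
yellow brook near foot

Line 3: "yellow brook near foot": 2+1+1+1 = 5

5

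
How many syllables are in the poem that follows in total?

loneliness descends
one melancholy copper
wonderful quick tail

17

Line 1: "loneliness descends": 3+2 = 5
Line 2: "one melancholy copper": 1+4+2 = 7
Line 3: "wonderful quick tail": 3+1+1 = 5
Total: 5 + 7 + 5 = 17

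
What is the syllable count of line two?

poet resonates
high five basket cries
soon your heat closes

5

Line two: "high five basket cries": 1+1+2+1 = 5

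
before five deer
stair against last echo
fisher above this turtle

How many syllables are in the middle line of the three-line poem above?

The middle line: stair(1) + against(2) + last(1) + echo(2) = 6

6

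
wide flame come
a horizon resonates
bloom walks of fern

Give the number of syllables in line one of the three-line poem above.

3

Line one: "wide flame come": 1+1+1 = 3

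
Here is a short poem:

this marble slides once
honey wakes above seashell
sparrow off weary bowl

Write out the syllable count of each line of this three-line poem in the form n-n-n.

5-7-6

Line 1: this(1) + marble(2) + slides(1) + once(1) = 5
Line 2: honey(2) + wakes(1) + above(2) + seashell(2) = 7
Line 3: sparrow(2) + off(1) + weary(2) + bowl(1) = 6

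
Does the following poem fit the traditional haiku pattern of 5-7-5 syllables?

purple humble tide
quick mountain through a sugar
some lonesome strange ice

Yes

Line 1: "purple humble tide": 2+2+1 = 5 ✓
Line 2: "quick mountain through a sugar": 1+2+1+1+2 = 7 ✓
Line 3: "some lonesome strange ice": 1+2+1+1 = 5 ✓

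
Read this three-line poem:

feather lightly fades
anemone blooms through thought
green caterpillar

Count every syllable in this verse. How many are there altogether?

17

Line 1: feather(2) + lightly(2) + fades(1) = 5
Line 2: anemone(4) + blooms(1) + through(1) + thought(1) = 7
Line 3: green(1) + caterpillar(4) = 5
Total: 5 + 7 + 5 = 17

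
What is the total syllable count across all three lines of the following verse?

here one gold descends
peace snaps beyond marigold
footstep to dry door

17

Line 1: here(1) + one(1) + gold(1) + descends(2) = 5
Line 2: peace(1) + snaps(1) + beyond(2) + marigold(3) = 7
Line 3: footstep(2) + to(1) + dry(1) + door(1) = 5
Total: 5 + 7 + 5 = 17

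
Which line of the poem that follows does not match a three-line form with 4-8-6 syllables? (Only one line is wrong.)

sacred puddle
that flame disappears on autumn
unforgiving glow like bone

Line 1: sacred(2) + puddle(2) = 4 ✓
Line 2: that(1) + flame(1) + disappears(3) + on(1) + autumn(2) = 8 ✓
Line 3: unforgiving(4) + glow(1) + like(1) + bone(1) = 7 (expected 6)

The third line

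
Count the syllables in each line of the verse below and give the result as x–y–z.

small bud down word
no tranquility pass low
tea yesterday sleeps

4–7–5

Line 1: "small bud down word": 1+1+1+1 = 4
Line 2: "no tranquility pass low": 1+4+1+1 = 7
Line 3: "tea yesterday sleeps": 1+3+1 = 5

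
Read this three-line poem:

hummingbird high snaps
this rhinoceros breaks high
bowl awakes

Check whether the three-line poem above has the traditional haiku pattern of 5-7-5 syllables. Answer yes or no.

Line 1: hummingbird(3) + high(1) + snaps(1) = 5 ✓
Line 2: this(1) + rhinoceros(4) + breaks(1) + high(1) = 7 ✓
Line 3: bowl(1) + awakes(2) = 3 (expected 5)

No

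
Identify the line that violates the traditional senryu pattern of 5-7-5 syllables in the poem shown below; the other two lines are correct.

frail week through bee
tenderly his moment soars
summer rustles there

Line 1

Line 1: frail(1) + week(1) + through(1) + bee(1) = 4 (expected 5)
Line 2: tenderly(3) + his(1) + moment(2) + soars(1) = 7 ✓
Line 3: summer(2) + rustles(2) + there(1) = 5 ✓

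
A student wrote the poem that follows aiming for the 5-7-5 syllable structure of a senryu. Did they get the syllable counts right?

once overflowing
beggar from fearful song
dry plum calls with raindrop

Line 1: once (1), overflowing (4) → 5 ✓
Line 2: beggar (2), from (1), fearful (2), song (1) → 6 (expected 7)
Line 3: dry (1), plum (1), calls (1), with (1), raindrop (2) → 6 (expected 5)

No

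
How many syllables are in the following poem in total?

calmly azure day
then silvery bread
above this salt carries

16

Line 1: "calmly azure day": 2+2+1 = 5
Line 2: "then silvery bread": 1+3+1 = 5
Line 3: "above this salt carries": 2+1+1+2 = 6
Total: 5 + 5 + 6 = 16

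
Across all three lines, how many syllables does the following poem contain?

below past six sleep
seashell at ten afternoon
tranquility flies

17

Line 1: below (2), past (1), six (1), sleep (1) → 5
Line 2: seashell (2), at (1), ten (1), afternoon (3) → 7
Line 3: tranquility (4), flies (1) → 5
Total: 5 + 7 + 5 = 17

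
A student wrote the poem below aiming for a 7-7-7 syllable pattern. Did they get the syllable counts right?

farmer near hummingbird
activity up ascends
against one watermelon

Line 1: farmer(2) + near(1) + hummingbird(3) = 6 (expected 7)
Line 2: activity(4) + up(1) + ascends(2) = 7 ✓
Line 3: against(2) + one(1) + watermelon(4) = 7 ✓

No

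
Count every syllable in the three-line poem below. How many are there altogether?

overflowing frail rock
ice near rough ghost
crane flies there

13

Line 1: "overflowing frail rock": 4+1+1 = 6
Line 2: "ice near rough ghost": 1+1+1+1 = 4
Line 3: "crane flies there": 1+1+1 = 3
Total: 6 + 4 + 3 = 13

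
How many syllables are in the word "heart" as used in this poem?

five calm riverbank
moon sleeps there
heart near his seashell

1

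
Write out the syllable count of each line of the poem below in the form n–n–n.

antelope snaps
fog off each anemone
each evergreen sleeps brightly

4–7–7

Line 1: "antelope snaps": 3+1 = 4
Line 2: "fog off each anemone": 1+1+1+4 = 7
Line 3: "each evergreen sleeps brightly": 1+3+1+2 = 7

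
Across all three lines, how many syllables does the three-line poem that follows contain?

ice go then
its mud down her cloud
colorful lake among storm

15

Line 1: ice(1) + go(1) + then(1) = 3
Line 2: its(1) + mud(1) + down(1) + her(1) + cloud(1) = 5
Line 3: colorful(3) + lake(1) + among(2) + storm(1) = 7
Total: 3 + 5 + 7 = 15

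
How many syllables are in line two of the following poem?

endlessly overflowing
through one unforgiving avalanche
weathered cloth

Line two: through(1) + one(1) + unforgiving(4) + avalanche(3) = 9

9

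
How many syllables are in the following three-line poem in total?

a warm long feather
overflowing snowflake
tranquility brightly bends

18

Line 1: "a warm long feather": 1+1+1+2 = 5
Line 2: "overflowing snowflake": 4+2 = 6
Line 3: "tranquility brightly bends": 4+2+1 = 7
Total: 5 + 6 + 7 = 18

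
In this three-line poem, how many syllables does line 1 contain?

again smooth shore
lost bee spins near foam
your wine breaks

Line 1: again(2) + smooth(1) + shore(1) = 4

4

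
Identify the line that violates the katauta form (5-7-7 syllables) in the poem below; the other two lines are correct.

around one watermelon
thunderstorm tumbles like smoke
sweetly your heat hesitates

The first line

Line 1: "around one watermelon": 2+1+4 = 7 (expected 5)
Line 2: "thunderstorm tumbles like smoke": 3+2+1+1 = 7 ✓
Line 3: "sweetly your heat hesitates": 2+1+1+3 = 7 ✓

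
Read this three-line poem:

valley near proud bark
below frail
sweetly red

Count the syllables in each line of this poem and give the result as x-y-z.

5-3-3

Line 1: "valley near proud bark": 2+1+1+1 = 5
Line 2: "below frail": 2+1 = 3
Line 3: "sweetly red": 2+1 = 3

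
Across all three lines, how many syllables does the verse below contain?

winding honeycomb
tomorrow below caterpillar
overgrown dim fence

Line 1: "winding honeycomb": 2+3 = 5
Line 2: "tomorrow below caterpillar": 3+2+4 = 9
Line 3: "overgrown dim fence": 3+1+1 = 5
Total: 5 + 9 + 5 = 19

19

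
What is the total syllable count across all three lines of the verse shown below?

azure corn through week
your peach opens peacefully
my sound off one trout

17

Line 1: azure(2) + corn(1) + through(1) + week(1) = 5
Line 2: your(1) + peach(1) + opens(2) + peacefully(3) = 7
Line 3: my(1) + sound(1) + off(1) + one(1) + trout(1) = 5
Total: 5 + 7 + 5 = 17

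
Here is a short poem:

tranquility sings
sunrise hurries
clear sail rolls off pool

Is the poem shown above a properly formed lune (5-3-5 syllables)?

No

Line 1: tranquility(4) + sings(1) = 5 ✓
Line 2: sunrise(2) + hurries(2) = 4 (expected 3)
Line 3: clear(1) + sail(1) + rolls(1) + off(1) + pool(1) = 5 ✓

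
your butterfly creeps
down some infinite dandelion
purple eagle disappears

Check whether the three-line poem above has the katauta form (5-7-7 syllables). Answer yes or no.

No

Line 1: your(1) + butterfly(3) + creeps(1) = 5 ✓
Line 2: down(1) + some(1) + infinite(3) + dandelion(4) = 9 (expected 7)
Line 3: purple(2) + eagle(2) + disappears(3) = 7 ✓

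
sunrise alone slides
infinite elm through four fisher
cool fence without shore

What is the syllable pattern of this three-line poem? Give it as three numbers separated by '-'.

Line 1: sunrise(2) + alone(2) + slides(1) = 5
Line 2: infinite(3) + elm(1) + through(1) + four(1) + fisher(2) = 8
Line 3: cool(1) + fence(1) + without(2) + shore(1) = 5

5-8-5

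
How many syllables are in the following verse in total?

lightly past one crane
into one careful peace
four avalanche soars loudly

18

Line 1: lightly(2) + past(1) + one(1) + crane(1) = 5
Line 2: into(2) + one(1) + careful(2) + peace(1) = 6
Line 3: four(1) + avalanche(3) + soars(1) + loudly(2) = 7
Total: 5 + 6 + 7 = 18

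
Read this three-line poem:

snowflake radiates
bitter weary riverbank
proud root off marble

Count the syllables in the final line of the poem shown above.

5

The final line: proud (1), root (1), off (1), marble (2) → 5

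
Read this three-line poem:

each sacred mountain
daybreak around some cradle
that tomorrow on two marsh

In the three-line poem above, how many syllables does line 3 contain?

7

Line 3: "that tomorrow on two marsh": 1+3+1+1+1 = 7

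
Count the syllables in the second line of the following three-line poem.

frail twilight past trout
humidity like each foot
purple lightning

7

The second line: "humidity like each foot": 4+1+1+1 = 7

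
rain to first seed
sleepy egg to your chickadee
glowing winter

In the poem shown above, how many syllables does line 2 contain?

8

Line 2: sleepy(2) + egg(1) + to(1) + your(1) + chickadee(3) = 8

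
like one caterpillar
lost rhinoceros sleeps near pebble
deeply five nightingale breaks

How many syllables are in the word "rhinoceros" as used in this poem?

4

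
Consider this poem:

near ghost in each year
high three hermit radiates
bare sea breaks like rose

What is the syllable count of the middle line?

7

The middle line: high (1), three (1), hermit (2), radiates (3) → 7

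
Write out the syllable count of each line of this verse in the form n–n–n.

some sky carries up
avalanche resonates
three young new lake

5–6–4

Line 1: some(1) + sky(1) + carries(2) + up(1) = 5
Line 2: avalanche(3) + resonates(3) = 6
Line 3: three(1) + young(1) + new(1) + lake(1) = 4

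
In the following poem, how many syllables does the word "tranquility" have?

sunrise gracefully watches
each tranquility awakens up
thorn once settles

4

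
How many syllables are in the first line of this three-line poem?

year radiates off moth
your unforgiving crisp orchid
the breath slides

The first line: "year radiates off moth": 1+3+1+1 = 6

6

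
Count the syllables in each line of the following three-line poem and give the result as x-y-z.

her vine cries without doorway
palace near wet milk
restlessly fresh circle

7-5-6

Line 1: her (1), vine (1), cries (1), without (2), doorway (2) → 7
Line 2: palace (2), near (1), wet (1), milk (1) → 5
Line 3: restlessly (3), fresh (1), circle (2) → 6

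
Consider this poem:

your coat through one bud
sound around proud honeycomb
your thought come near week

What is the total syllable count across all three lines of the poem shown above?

Line 1: "your coat through one bud": 1+1+1+1+1 = 5
Line 2: "sound around proud honeycomb": 1+2+1+3 = 7
Line 3: "your thought come near week": 1+1+1+1+1 = 5
Total: 5 + 7 + 5 = 17

17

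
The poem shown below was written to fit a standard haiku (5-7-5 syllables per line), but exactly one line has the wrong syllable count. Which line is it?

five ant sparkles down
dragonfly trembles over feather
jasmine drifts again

Line 1: five (1), ant (1), sparkles (2), down (1) → 5 ✓
Line 2: dragonfly (3), trembles (2), over (2), feather (2) → 9 (expected 7)
Line 3: jasmine (2), drifts (1), again (2) → 5 ✓

Line 2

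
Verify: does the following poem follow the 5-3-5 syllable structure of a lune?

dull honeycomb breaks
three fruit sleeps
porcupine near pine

Yes

Line 1: dull(1) + honeycomb(3) + breaks(1) = 5 ✓
Line 2: three(1) + fruit(1) + sleeps(1) = 3 ✓
Line 3: porcupine(3) + near(1) + pine(1) = 5 ✓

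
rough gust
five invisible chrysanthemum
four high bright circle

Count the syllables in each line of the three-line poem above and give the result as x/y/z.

2/9/5

Line 1: rough (1), gust (1) → 2
Line 2: five (1), invisible (4), chrysanthemum (4) → 9
Line 3: four (1), high (1), bright (1), circle (2) → 5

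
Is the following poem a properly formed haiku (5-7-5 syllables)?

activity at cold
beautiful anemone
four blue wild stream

No

Line 1: "activity at cold": 4+1+1 = 6 (expected 5)
Line 2: "beautiful anemone": 3+4 = 7 ✓
Line 3: "four blue wild stream": 1+1+1+1 = 4 (expected 5)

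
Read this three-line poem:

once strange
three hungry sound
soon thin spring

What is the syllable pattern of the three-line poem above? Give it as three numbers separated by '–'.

2–4–3

Line 1: "once strange": 1+1 = 2
Line 2: "three hungry sound": 1+2+1 = 4
Line 3: "soon thin spring": 1+1+1 = 3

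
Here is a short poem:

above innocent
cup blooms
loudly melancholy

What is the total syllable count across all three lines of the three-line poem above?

Line 1: "above innocent": 2+3 = 5
Line 2: "cup blooms": 1+1 = 2
Line 3: "loudly melancholy": 2+4 = 6
Total: 5 + 2 + 6 = 13

13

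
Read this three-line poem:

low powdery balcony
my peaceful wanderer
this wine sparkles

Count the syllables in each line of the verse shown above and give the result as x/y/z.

Line 1: low(1) + powdery(3) + balcony(3) = 7
Line 2: my(1) + peaceful(2) + wanderer(3) = 6
Line 3: this(1) + wine(1) + sparkles(2) = 4

7/6/4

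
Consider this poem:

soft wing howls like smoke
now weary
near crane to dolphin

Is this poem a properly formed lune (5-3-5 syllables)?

Yes

Line 1: soft(1) + wing(1) + howls(1) + like(1) + smoke(1) = 5 ✓
Line 2: now(1) + weary(2) = 3 ✓
Line 3: near(1) + crane(1) + to(1) + dolphin(2) = 5 ✓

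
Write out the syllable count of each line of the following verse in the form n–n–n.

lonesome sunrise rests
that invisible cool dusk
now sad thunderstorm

Line 1: lonesome (2), sunrise (2), rests (1) → 5
Line 2: that (1), invisible (4), cool (1), dusk (1) → 7
Line 3: now (1), sad (1), thunderstorm (3) → 5

5–7–5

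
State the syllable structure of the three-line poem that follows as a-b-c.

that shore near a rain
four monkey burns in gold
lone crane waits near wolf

5-6-5

Line 1: that (1), shore (1), near (1), a (1), rain (1) → 5
Line 2: four (1), monkey (2), burns (1), in (1), gold (1) → 6
Line 3: lone (1), crane (1), waits (1), near (1), wolf (1) → 5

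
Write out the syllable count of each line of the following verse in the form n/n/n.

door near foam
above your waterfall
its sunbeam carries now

3/6/6

Line 1: door (1), near (1), foam (1) → 3
Line 2: above (2), your (1), waterfall (3) → 6
Line 3: its (1), sunbeam (2), carries (2), now (1) → 6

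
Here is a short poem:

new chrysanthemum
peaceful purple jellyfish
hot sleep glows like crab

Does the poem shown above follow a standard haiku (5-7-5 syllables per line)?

Yes

Line 1: new(1) + chrysanthemum(4) = 5 ✓
Line 2: peaceful(2) + purple(2) + jellyfish(3) = 7 ✓
Line 3: hot(1) + sleep(1) + glows(1) + like(1) + crab(1) = 5 ✓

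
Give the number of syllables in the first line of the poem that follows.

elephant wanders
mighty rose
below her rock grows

5

The first line: elephant(3) + wanders(2) = 5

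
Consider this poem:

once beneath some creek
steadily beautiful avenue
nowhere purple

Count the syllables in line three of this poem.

4

Line three: nowhere(2) + purple(2) = 4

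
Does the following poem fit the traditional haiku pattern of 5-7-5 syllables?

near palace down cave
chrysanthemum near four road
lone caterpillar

Line 1: near (1), palace (2), down (1), cave (1) → 5 ✓
Line 2: chrysanthemum (4), near (1), four (1), road (1) → 7 ✓
Line 3: lone (1), caterpillar (4) → 5 ✓

Yes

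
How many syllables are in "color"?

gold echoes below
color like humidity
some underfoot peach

"color" has 2 syllables.

2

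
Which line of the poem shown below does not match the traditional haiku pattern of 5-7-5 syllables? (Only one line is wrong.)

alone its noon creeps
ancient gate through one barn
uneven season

Line 2

Line 1: alone (2), its (1), noon (1), creeps (1) → 5 ✓
Line 2: ancient (2), gate (1), through (1), one (1), barn (1) → 6 (expected 7)
Line 3: uneven (3), season (2) → 5 ✓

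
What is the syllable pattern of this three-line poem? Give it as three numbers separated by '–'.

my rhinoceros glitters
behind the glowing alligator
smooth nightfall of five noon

Line 1: my(1) + rhinoceros(4) + glitters(2) = 7
Line 2: behind(2) + the(1) + glowing(2) + alligator(4) = 9
Line 3: smooth(1) + nightfall(2) + of(1) + five(1) + noon(1) = 6

7–9–6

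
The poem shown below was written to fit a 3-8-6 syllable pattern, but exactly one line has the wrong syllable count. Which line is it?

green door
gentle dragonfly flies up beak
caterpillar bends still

The first line

Line 1: green(1) + door(1) = 2 (expected 3)
Line 2: gentle(2) + dragonfly(3) + flies(1) + up(1) + beak(1) = 8 ✓
Line 3: caterpillar(4) + bends(1) + still(1) = 6 ✓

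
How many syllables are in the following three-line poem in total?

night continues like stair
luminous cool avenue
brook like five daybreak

18

Line 1: "night continues like stair": 1+3+1+1 = 6
Line 2: "luminous cool avenue": 3+1+3 = 7
Line 3: "brook like five daybreak": 1+1+1+2 = 5
Total: 6 + 7 + 5 = 18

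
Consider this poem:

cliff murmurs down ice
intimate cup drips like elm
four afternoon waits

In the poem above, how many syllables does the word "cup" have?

1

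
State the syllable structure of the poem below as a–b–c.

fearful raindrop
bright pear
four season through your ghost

4–2–6

Line 1: "fearful raindrop": 2+2 = 4
Line 2: "bright pear": 1+1 = 2
Line 3: "four season through your ghost": 1+2+1+1+1 = 6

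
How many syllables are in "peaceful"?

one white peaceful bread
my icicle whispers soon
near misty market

2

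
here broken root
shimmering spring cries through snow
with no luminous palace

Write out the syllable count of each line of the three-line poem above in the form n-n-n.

Line 1: here (1), broken (2), root (1) → 4
Line 2: shimmering (3), spring (1), cries (1), through (1), snow (1) → 7
Line 3: with (1), no (1), luminous (3), palace (2) → 7

4-7-7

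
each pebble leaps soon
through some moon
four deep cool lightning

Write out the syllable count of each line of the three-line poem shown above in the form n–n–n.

5–3–5

Line 1: "each pebble leaps soon": 1+2+1+1 = 5
Line 2: "through some moon": 1+1+1 = 3
Line 3: "four deep cool lightning": 1+1+1+2 = 5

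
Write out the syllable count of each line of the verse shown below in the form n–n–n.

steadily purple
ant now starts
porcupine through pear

5–3–5

Line 1: steadily (3), purple (2) → 5
Line 2: ant (1), now (1), starts (1) → 3
Line 3: porcupine (3), through (1), pear (1) → 5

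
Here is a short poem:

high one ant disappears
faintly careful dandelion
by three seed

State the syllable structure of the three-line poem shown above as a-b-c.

6-8-3

Line 1: "high one ant disappears": 1+1+1+3 = 6
Line 2: "faintly careful dandelion": 2+2+4 = 8
Line 3: "by three seed": 1+1+1 = 3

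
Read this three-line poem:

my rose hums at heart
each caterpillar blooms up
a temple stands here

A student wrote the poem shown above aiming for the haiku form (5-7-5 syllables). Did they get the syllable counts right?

Yes

Line 1: my(1) + rose(1) + hums(1) + at(1) + heart(1) = 5 ✓
Line 2: each(1) + caterpillar(4) + blooms(1) + up(1) = 7 ✓
Line 3: a(1) + temple(2) + stands(1) + here(1) = 5 ✓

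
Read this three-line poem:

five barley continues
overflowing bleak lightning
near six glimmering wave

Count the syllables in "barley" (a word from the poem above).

2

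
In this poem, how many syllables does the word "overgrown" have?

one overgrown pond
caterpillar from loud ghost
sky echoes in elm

"overgrown" has 3 syllables.

3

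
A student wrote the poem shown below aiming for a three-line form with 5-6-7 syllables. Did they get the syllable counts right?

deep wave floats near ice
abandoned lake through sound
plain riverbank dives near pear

Yes

Line 1: "deep wave floats near ice": 1+1+1+1+1 = 5 ✓
Line 2: "abandoned lake through sound": 3+1+1+1 = 6 ✓
Line 3: "plain riverbank dives near pear": 1+3+1+1+1 = 7 ✓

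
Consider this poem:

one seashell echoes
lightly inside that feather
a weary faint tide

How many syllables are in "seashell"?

2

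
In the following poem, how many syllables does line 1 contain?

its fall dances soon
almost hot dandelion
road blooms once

5

Line 1: its (1), fall (1), dances (2), soon (1) → 5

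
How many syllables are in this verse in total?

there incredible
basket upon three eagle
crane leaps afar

Line 1: "there incredible": 1+4 = 5
Line 2: "basket upon three eagle": 2+2+1+2 = 7
Line 3: "crane leaps afar": 1+1+2 = 4
Total: 5 + 7 + 4 = 16

16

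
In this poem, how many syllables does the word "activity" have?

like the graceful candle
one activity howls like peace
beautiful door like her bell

4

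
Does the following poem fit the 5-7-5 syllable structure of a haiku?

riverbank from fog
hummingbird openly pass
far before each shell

Yes

Line 1: "riverbank from fog": 3+1+1 = 5 ✓
Line 2: "hummingbird openly pass": 3+3+1 = 7 ✓
Line 3: "far before each shell": 1+2+1+1 = 5 ✓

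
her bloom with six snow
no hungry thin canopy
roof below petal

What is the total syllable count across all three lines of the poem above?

17

Line 1: "her bloom with six snow": 1+1+1+1+1 = 5
Line 2: "no hungry thin canopy": 1+2+1+3 = 7
Line 3: "roof below petal": 1+2+2 = 5
Total: 5 + 7 + 5 = 17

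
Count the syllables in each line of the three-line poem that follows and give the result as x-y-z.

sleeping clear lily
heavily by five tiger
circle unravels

5-7-5

Line 1: "sleeping clear lily": 2+1+2 = 5
Line 2: "heavily by five tiger": 3+1+1+2 = 7
Line 3: "circle unravels": 2+3 = 5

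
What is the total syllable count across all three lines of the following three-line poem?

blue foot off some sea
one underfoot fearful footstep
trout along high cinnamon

20

Line 1: blue(1) + foot(1) + off(1) + some(1) + sea(1) = 5
Line 2: one(1) + underfoot(3) + fearful(2) + footstep(2) = 8
Line 3: trout(1) + along(2) + high(1) + cinnamon(3) = 7
Total: 5 + 8 + 7 = 20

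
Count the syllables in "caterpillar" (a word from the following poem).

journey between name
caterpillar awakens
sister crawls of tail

4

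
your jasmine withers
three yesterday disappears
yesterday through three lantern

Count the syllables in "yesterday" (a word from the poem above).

3

"yesterday" has 3 syllables.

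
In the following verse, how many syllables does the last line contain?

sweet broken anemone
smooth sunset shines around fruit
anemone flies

5

The last line: anemone(4) + flies(1) = 5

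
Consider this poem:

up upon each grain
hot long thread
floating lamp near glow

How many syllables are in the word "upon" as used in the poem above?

2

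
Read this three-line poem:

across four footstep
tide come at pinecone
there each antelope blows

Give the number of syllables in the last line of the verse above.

The last line: there (1), each (1), antelope (3), blows (1) → 6

6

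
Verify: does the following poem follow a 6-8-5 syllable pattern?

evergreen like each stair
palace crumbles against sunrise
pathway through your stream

Line 1: "evergreen like each stair": 3+1+1+1 = 6 ✓
Line 2: "palace crumbles against sunrise": 2+2+2+2 = 8 ✓
Line 3: "pathway through your stream": 2+1+1+1 = 5 ✓

Yes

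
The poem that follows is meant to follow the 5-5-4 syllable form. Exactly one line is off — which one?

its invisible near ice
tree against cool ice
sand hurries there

Line 1

Line 1: its(1) + invisible(4) + near(1) + ice(1) = 7 (expected 5)
Line 2: tree(1) + against(2) + cool(1) + ice(1) = 5 ✓
Line 3: sand(1) + hurries(2) + there(1) = 4 ✓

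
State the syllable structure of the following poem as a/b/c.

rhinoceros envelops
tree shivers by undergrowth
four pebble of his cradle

7/7/7

Line 1: rhinoceros (4), envelops (3) → 7
Line 2: tree (1), shivers (2), by (1), undergrowth (3) → 7
Line 3: four (1), pebble (2), of (1), his (1), cradle (2) → 7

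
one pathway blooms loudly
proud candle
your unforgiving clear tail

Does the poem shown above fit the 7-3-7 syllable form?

Line 1: one (1), pathway (2), blooms (1), loudly (2) → 6 (expected 7)
Line 2: proud (1), candle (2) → 3 ✓
Line 3: your (1), unforgiving (4), clear (1), tail (1) → 7 ✓

No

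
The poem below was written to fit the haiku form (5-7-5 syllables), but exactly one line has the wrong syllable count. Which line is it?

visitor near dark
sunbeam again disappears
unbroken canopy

Line 1: visitor (3), near (1), dark (1) → 5 ✓
Line 2: sunbeam (2), again (2), disappears (3) → 7 ✓
Line 3: unbroken (3), canopy (3) → 6 (expected 5)

Line 3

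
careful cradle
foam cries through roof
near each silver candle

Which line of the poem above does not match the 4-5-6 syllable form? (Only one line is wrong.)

Line 1: "careful cradle": 2+2 = 4 ✓
Line 2: "foam cries through roof": 1+1+1+1 = 4 (expected 5)
Line 3: "near each silver candle": 1+1+2+2 = 6 ✓

Line 2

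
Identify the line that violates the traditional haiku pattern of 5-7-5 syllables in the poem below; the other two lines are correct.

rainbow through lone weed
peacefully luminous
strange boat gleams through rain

Line 1: "rainbow through lone weed": 2+1+1+1 = 5 ✓
Line 2: "peacefully luminous": 3+3 = 6 (expected 7)
Line 3: "strange boat gleams through rain": 1+1+1+1+1 = 5 ✓

The second line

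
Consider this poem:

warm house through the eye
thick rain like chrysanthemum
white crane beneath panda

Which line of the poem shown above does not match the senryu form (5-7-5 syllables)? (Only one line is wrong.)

Line 1: warm(1) + house(1) + through(1) + the(1) + eye(1) = 5 ✓
Line 2: thick(1) + rain(1) + like(1) + chrysanthemum(4) = 7 ✓
Line 3: white(1) + crane(1) + beneath(2) + panda(2) = 6 (expected 5)

Line 3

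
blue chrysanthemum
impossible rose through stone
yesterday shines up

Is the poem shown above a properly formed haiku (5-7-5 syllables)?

Yes

Line 1: blue(1) + chrysanthemum(4) = 5 ✓
Line 2: impossible(4) + rose(1) + through(1) + stone(1) = 7 ✓
Line 3: yesterday(3) + shines(1) + up(1) = 5 ✓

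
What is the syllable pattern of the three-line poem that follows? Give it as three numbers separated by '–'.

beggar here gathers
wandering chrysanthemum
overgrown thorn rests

5–7–5

Line 1: beggar(2) + here(1) + gathers(2) = 5
Line 2: wandering(3) + chrysanthemum(4) = 7
Line 3: overgrown(3) + thorn(1) + rests(1) = 5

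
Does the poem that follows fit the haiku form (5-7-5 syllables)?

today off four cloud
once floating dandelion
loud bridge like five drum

Line 1: today(2) + off(1) + four(1) + cloud(1) = 5 ✓
Line 2: once(1) + floating(2) + dandelion(4) = 7 ✓
Line 3: loud(1) + bridge(1) + like(1) + five(1) + drum(1) = 5 ✓

Yes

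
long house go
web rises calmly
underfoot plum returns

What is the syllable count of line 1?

Line 1: "long house go": 1+1+1 = 3

3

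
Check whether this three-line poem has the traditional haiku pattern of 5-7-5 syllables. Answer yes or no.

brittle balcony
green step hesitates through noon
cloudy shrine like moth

Yes

Line 1: brittle (2), balcony (3) → 5 ✓
Line 2: green (1), step (1), hesitates (3), through (1), noon (1) → 7 ✓
Line 3: cloudy (2), shrine (1), like (1), moth (1) → 5 ✓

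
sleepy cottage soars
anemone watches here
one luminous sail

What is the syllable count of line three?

5

Line three: one (1), luminous (3), sail (1) → 5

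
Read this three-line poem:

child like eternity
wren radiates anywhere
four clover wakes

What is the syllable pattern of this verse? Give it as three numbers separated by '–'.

6–7–4

Line 1: "child like eternity": 1+1+4 = 6
Line 2: "wren radiates anywhere": 1+3+3 = 7
Line 3: "four clover wakes": 1+2+1 = 4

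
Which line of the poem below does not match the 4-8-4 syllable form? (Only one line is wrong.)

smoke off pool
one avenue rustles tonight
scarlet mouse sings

The first line

Line 1: "smoke off pool": 1+1+1 = 3 (expected 4)
Line 2: "one avenue rustles tonight": 1+3+2+2 = 8 ✓
Line 3: "scarlet mouse sings": 2+1+1 = 4 ✓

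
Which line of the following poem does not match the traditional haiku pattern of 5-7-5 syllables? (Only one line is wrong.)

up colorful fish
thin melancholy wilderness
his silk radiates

Line 1: "up colorful fish": 1+3+1 = 5 ✓
Line 2: "thin melancholy wilderness": 1+4+3 = 8 (expected 7)
Line 3: "his silk radiates": 1+1+3 = 5 ✓

The second line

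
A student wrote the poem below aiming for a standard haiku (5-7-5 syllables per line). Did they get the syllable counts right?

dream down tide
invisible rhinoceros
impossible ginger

Line 1: "dream down tide": 1+1+1 = 3 (expected 5)
Line 2: "invisible rhinoceros": 4+4 = 8 (expected 7)
Line 3: "impossible ginger": 4+2 = 6 (expected 5)

No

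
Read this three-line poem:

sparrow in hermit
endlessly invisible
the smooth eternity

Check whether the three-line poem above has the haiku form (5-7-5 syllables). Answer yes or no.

No

Line 1: sparrow (2), in (1), hermit (2) → 5 ✓
Line 2: endlessly (3), invisible (4) → 7 ✓
Line 3: the (1), smooth (1), eternity (4) → 6 (expected 5)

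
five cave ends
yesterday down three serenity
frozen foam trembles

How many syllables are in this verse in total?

Line 1: five (1), cave (1), ends (1) → 3
Line 2: yesterday (3), down (1), three (1), serenity (4) → 9
Line 3: frozen (2), foam (1), trembles (2) → 5
Total: 3 + 9 + 5 = 17

17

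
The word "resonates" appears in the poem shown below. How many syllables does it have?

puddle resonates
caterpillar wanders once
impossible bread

"resonates" has 3 syllables.

3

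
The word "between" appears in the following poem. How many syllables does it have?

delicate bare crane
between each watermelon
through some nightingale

2

"between" has 2 syllables.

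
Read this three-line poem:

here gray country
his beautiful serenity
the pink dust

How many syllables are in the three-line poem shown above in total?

15

Line 1: "here gray country": 1+1+2 = 4
Line 2: "his beautiful serenity": 1+3+4 = 8
Line 3: "the pink dust": 1+1+1 = 3
Total: 4 + 8 + 3 = 15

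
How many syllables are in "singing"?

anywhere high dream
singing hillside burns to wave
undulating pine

2

"singing" has 2 syllables.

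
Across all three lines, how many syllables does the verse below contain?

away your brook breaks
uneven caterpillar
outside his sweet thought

17

Line 1: "away your brook breaks": 2+1+1+1 = 5
Line 2: "uneven caterpillar": 3+4 = 7
Line 3: "outside his sweet thought": 2+1+1+1 = 5
Total: 5 + 7 + 5 = 17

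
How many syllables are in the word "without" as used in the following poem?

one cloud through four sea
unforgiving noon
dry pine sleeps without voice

2

"without" has 2 syllables.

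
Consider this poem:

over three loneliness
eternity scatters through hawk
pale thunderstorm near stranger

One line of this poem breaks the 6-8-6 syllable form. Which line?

Line 1: over (2), three (1), loneliness (3) → 6 ✓
Line 2: eternity (4), scatters (2), through (1), hawk (1) → 8 ✓
Line 3: pale (1), thunderstorm (3), near (1), stranger (2) → 7 (expected 6)

The third line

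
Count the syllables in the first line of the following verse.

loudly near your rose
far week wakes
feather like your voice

5

The first line: loudly (2), near (1), your (1), rose (1) → 5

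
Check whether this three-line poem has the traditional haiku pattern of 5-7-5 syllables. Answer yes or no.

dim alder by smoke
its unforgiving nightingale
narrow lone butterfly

No

Line 1: dim(1) + alder(2) + by(1) + smoke(1) = 5 ✓
Line 2: its(1) + unforgiving(4) + nightingale(3) = 8 (expected 7)
Line 3: narrow(2) + lone(1) + butterfly(3) = 6 (expected 5)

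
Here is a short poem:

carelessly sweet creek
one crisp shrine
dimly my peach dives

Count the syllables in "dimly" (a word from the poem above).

2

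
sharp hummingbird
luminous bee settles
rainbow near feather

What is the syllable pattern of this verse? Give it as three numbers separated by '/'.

4/6/5

Line 1: sharp(1) + hummingbird(3) = 4
Line 2: luminous(3) + bee(1) + settles(2) = 6
Line 3: rainbow(2) + near(1) + feather(2) = 5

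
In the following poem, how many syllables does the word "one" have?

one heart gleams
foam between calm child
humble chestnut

1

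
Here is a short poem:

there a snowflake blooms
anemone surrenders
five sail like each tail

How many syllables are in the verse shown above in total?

Line 1: there (1), a (1), snowflake (2), blooms (1) → 5
Line 2: anemone (4), surrenders (3) → 7
Line 3: five (1), sail (1), like (1), each (1), tail (1) → 5
Total: 5 + 7 + 5 = 17

17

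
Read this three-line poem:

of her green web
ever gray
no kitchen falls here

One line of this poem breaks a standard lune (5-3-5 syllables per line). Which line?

Line 1: "of her green web": 1+1+1+1 = 4 (expected 5)
Line 2: "ever gray": 2+1 = 3 ✓
Line 3: "no kitchen falls here": 1+2+1+1 = 5 ✓

Line 1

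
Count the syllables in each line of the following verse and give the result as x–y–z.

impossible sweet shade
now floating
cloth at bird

6–3–3

Line 1: impossible(4) + sweet(1) + shade(1) = 6
Line 2: now(1) + floating(2) = 3
Line 3: cloth(1) + at(1) + bird(1) = 3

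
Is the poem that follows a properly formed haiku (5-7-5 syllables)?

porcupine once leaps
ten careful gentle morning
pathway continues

Line 1: porcupine(3) + once(1) + leaps(1) = 5 ✓
Line 2: ten(1) + careful(2) + gentle(2) + morning(2) = 7 ✓
Line 3: pathway(2) + continues(3) = 5 ✓

Yes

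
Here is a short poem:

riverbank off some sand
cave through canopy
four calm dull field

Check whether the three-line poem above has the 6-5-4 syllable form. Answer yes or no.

Yes

Line 1: "riverbank off some sand": 3+1+1+1 = 6 ✓
Line 2: "cave through canopy": 1+1+3 = 5 ✓
Line 3: "four calm dull field": 1+1+1+1 = 4 ✓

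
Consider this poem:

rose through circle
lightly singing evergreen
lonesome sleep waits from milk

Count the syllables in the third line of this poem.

The third line: "lonesome sleep waits from milk": 2+1+1+1+1 = 6

6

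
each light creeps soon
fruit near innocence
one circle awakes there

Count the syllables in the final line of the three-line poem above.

6

The final line: one (1), circle (2), awakes (2), there (1) → 6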